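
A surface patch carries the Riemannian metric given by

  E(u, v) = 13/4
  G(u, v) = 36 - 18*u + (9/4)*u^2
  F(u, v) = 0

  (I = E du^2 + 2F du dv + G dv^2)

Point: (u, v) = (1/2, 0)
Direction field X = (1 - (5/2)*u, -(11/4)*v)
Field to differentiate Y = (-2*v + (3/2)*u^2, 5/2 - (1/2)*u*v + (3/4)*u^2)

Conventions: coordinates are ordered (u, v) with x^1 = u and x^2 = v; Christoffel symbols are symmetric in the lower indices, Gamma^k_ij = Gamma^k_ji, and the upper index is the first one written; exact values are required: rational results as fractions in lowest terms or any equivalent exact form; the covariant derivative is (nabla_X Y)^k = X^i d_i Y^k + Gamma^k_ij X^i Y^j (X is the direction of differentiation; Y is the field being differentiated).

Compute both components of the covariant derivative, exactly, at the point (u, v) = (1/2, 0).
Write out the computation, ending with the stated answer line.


E = 13/4, F = 0, G = 441/16 at the point
E_u = 0, E_v = 0, F_u = 0, F_v = 0, G_u = -63/4, G_v = 0
EG - F^2 = 5733/64;  g^inv = (64/5733) * [[441/16, 0], [0, 13/4]]
first-kind symbols [ij,l] = (1/2)(d_i g_jl + d_j g_il - d_l g_ij): [uu,u] = E_u/2 = 0, [uu,v] = F_u - E_v/2 = 0, [uv,u] = E_v/2 = 0, [uv,v] = G_u/2 = -63/8, [vv,u] = F_v - G_u/2 = 63/8, [vv,v] = G_v/2 = 0
Gamma^u_ij = (G*[ij,u] - F*[ij,v])/(EG - F^2), Gamma^v_ij = (E*[ij,v] - F*[ij,u])/(EG - F^2)
Gamma_uuu = 0, Gamma_uuv = 0, Gamma_uvv = 63/26, Gamma_vuu = 0, Gamma_vuv = -2/7, Gamma_vvv = 0
X = (-1/4, 0), Y = (3/8, 43/16) at the point

Answer: (nabla_X Y)^u = -3/8, (nabla_X Y)^v = 1/224


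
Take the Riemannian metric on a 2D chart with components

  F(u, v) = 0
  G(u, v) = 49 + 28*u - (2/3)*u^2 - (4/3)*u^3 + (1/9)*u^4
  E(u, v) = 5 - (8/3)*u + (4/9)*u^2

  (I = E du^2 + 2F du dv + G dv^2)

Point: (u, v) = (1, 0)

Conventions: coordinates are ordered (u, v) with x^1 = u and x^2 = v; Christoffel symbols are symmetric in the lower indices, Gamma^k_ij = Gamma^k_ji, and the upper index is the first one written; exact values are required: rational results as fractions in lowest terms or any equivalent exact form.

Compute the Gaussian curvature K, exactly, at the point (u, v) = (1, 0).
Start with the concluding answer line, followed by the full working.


Answer: K = 81/8125

E = 25/9, F = 0, G = 676/9, EG - F^2 = 16900/81 at the point
E_u = -16/9, E_v = 0, F_u = 0, F_v = 0, G_u = 208/9, G_v = 0
E_vv = 0, F_uv = 0, G_uu = -8
K follows from Brioschi's formula, (det M1 - det M2)/(EG - F^2)^2.
M1 = [[-E_vv/2 + F_uv - G_uu/2, E_u/2, F_u - E_v/2], [F_v - G_u/2, E, F], [G_v/2, F, G]] = [[4, -8/9, 0], [-104/9, 25/9, 0], [0, 0, 676/9]]; det M1 = 45968/729
M2 = [[0, E_v/2, G_u/2], [E_v/2, E, F], [G_u/2, F, G]] = [[0, 0, 104/9], [0, 25/9, 0], [104/9, 0, 676/9]]; det M2 = -270400/729
det M1 - det M2 = 35152/81; K = 35152/81 / (16900/81)^2 = 81/8125


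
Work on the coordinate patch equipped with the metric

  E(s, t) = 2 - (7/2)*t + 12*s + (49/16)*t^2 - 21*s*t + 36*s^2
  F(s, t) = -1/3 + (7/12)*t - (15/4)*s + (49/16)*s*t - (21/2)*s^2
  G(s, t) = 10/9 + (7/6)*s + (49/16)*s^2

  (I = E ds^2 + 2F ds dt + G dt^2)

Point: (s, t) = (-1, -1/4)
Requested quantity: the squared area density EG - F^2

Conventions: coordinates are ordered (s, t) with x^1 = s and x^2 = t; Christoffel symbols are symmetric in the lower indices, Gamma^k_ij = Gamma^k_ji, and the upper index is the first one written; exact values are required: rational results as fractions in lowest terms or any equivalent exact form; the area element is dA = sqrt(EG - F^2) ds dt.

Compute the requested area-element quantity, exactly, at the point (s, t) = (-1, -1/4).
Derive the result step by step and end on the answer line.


E = 5585/256, F = -1241/192, G = 433/144; EG - F^2 = 54889/2304

Answer: EG - F^2 = 54889/2304


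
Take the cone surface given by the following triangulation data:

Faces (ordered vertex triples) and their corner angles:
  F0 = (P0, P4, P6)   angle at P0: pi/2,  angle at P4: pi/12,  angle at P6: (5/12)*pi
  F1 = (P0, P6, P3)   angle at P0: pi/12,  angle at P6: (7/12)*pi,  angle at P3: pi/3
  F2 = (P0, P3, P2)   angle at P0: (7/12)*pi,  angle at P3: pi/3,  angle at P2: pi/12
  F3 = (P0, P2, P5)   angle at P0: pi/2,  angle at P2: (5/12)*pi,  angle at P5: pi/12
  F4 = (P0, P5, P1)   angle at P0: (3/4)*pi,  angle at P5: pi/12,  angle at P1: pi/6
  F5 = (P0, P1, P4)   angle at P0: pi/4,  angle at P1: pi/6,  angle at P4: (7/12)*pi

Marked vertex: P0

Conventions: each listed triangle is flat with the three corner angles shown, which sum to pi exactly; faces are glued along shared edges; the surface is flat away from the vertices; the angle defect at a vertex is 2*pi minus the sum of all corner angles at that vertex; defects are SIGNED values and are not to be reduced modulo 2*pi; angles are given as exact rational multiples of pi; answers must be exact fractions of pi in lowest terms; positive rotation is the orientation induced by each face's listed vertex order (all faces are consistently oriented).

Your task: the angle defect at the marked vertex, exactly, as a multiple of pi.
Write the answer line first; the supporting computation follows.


Answer: defect(P0) = (-2/3)*pi

Sum of corner angles at P0: (8/3)*pi
defect = 2*pi - (8/3)*pi


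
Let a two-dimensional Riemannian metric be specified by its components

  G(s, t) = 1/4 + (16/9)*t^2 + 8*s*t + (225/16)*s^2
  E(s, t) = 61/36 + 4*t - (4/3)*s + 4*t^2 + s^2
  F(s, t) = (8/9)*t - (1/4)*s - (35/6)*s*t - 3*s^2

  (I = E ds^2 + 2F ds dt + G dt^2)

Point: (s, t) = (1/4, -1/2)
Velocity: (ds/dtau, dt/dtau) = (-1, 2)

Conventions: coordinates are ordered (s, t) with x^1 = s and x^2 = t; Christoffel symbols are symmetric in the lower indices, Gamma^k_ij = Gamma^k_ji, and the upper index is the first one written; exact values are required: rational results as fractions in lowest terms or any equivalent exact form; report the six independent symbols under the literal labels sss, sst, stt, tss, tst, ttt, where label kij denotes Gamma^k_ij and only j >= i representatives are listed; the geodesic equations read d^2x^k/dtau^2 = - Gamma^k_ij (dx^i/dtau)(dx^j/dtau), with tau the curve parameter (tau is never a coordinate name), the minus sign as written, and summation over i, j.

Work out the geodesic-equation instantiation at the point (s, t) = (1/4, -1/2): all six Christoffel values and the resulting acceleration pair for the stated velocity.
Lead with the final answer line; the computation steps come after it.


Answer: Gamma_sss = -10300/8909, Gamma_sst = -1940/8909, Gamma_stt = -176849/35636, Gamma_tss = 18752/8909, Gamma_tst = 23668/8909, Gamma_ttt = 4404/8909; accelerations (d^2s/dtau^2, d^2t/dtau^2) = (179389/8909, 58304/8909)

E = 61/144, F = 5/144, G = 1321/2304 at the point
E_s = -5/6, E_t = 0, F_s = 7/6, F_t = -41/72, G_s = 97/32, G_t = 2/9
EG - F^2 = 8909/36864;  g^inv = (36864/8909) * [[1321/2304, -5/144], [-5/144, 61/144]]
first-kind symbols [ij,l] = (1/2)(d_i g_jl + d_j g_il - d_l g_ij): [ss,s] = E_s/2 = -5/12, [ss,t] = F_s - E_t/2 = 7/6, [st,s] = E_t/2 = 0, [st,t] = G_s/2 = 97/64, [tt,s] = F_t - G_s/2 = -1201/576, [tt,t] = G_t/2 = 1/9
Gamma^s_ij = (G*[ij,s] - F*[ij,t])/(EG - F^2), Gamma^t_ij = (E*[ij,t] - F*[ij,s])/(EG - F^2)
Gamma_sss = -10300/8909, Gamma_sst = -1940/8909, Gamma_stt = -176849/35636, Gamma_tss = 18752/8909, Gamma_tst = 23668/8909, Gamma_ttt = 4404/8909
d^2s/dtau^2 = -(Gamma_sss*(-1)^2 + 2*Gamma_sst*(-1)*(2) + Gamma_stt*(2)^2) = 179389/8909
d^2t/dtau^2 = -(Gamma_tss*(-1)^2 + 2*Gamma_tst*(-1)*(2) + Gamma_ttt*(2)^2) = 58304/8909


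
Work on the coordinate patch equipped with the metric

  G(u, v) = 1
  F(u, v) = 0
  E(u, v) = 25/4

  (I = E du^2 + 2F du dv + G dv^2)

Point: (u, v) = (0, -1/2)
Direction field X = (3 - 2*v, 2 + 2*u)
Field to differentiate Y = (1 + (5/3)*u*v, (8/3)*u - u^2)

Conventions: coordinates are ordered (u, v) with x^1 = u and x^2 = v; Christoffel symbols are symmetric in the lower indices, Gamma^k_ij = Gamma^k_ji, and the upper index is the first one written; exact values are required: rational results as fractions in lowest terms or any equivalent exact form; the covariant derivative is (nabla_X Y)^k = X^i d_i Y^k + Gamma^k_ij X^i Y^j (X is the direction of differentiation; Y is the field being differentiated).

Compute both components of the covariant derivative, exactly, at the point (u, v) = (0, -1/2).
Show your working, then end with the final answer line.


E = 25/4, F = 0, G = 1 at the point
E_u = 0, E_v = 0, F_u = 0, F_v = 0, G_u = 0, G_v = 0
EG - F^2 = 25/4;  g^inv = (4/25) * [[1, 0], [0, 25/4]]
first-kind symbols [ij,l] = (1/2)(d_i g_jl + d_j g_il - d_l g_ij): [uu,u] = E_u/2 = 0, [uu,v] = F_u - E_v/2 = 0, [uv,u] = E_v/2 = 0, [uv,v] = G_u/2 = 0, [vv,u] = F_v - G_u/2 = 0, [vv,v] = G_v/2 = 0
Gamma^u_ij = (G*[ij,u] - F*[ij,v])/(EG - F^2), Gamma^v_ij = (E*[ij,v] - F*[ij,u])/(EG - F^2)
Gamma_uuu = 0, Gamma_uuv = 0, Gamma_uvv = 0, Gamma_vuu = 0, Gamma_vuv = 0, Gamma_vvv = 0
X = (4, 2), Y = (1, 0) at the point

Answer: (nabla_X Y)^u = -10/3, (nabla_X Y)^v = 32/3


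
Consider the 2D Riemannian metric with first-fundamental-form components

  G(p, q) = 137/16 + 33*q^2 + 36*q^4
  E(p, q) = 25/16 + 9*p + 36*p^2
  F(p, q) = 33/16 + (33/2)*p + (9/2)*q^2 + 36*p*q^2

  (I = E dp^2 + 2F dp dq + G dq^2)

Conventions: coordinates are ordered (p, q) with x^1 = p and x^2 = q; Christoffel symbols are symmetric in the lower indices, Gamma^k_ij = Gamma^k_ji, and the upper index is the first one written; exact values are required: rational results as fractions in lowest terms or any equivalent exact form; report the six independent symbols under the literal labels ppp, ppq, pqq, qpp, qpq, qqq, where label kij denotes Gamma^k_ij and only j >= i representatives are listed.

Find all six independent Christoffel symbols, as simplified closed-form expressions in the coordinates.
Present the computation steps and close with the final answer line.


E = 25/16 + 9*p + 36*p^2; F = 33/16 + (33/2)*p + (9/2)*q^2 + 36*p*q^2; G = 137/16 + 33*q^2 + 36*q^4
Gamma^k_ij = (1/2) g^{kl} (d_i g_jl + d_j g_il - d_l g_ij), with g^inv = (1/(EG-F^2)) [[G, -F], [-F, E]]
first partials: E_p = 9 + 72*p, E_q = 0, F_p = 33/2 + 36*q^2, F_q = 9*q + 72*p*q, G_p = 0, G_q = 66*q + 144*q^3
D = EG - F^2 = 73/8 + 9*p + 33*q^2 + 36*p^2 + 36*q^4
expanded: Gamma^p_pp = (G E_p - 2F F_p + F E_q)/(2D), Gamma^p_pq = (G E_q - F G_p)/(2D), Gamma^p_qq = (2G F_q - G G_p - F G_q)/(2D), Gamma^q_pp = (2E F_p - E E_q - F E_p)/(2D), Gamma^q_pq = (E G_p - F E_q)/(2D), Gamma^q_qq = (E G_q - 2F F_q + F G_p)/(2D); substitute and cancel common factors

Answer: Gamma_ppp = (288*p + 36)/(288*p^2 + 72*p + 288*q^4 + 264*q^2 + 73), Gamma_ppq = 0, Gamma_pqq = (576*p*q + 72*q)/(288*p^2 + 72*p + 288*q^4 + 264*q^2 + 73), Gamma_qpp = (288*q^2 + 132)/(288*p^2 + 72*p + 288*q^4 + 264*q^2 + 73), Gamma_qpq = 0, Gamma_qqq = (576*q^3 + 264*q)/(288*p^2 + 72*p + 288*q^4 + 264*q^2 + 73)


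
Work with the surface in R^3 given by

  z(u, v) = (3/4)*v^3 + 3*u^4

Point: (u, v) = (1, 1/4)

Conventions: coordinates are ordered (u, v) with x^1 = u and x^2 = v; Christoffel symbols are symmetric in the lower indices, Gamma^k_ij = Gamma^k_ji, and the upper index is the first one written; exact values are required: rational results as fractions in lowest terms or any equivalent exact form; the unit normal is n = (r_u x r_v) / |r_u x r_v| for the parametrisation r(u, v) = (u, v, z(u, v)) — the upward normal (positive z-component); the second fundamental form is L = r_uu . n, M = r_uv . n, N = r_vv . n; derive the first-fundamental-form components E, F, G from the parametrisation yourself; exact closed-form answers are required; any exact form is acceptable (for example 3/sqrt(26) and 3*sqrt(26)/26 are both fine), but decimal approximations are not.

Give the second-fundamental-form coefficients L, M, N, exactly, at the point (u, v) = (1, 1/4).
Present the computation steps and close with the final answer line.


z_u = 12, z_v = 9/64, z_uu = 36, z_uv = 0, z_vv = 9/8
E = 145, F = 27/16, G = 4177/4096; answer radicand W^2 = 594001/4096
unnormalised second-form numerators: l = 36, m = 0, n = 9/8; L = l/sqrt(594001/4096), and similarly M = m/sqrt(W^2), N = n/sqrt(W^2)

Answer: L = 2304*sqrt(594001)/594001, M = 0, N = 72*sqrt(594001)/594001


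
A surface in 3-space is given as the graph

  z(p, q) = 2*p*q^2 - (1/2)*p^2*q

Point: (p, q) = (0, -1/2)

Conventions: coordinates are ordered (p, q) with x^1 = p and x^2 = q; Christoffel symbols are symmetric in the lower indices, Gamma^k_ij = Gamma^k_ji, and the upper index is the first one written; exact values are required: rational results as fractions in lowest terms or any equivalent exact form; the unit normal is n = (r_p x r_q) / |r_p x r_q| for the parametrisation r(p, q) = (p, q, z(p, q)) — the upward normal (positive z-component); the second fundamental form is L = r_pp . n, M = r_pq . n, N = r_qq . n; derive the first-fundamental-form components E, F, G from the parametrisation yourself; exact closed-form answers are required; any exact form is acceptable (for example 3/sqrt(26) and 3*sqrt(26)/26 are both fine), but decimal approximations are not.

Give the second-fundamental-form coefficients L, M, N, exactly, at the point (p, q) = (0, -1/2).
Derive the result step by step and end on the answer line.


z_p = 1/2, z_q = 0, z_pp = 1/2, z_pq = -2, z_qq = 0
E = 5/4, F = 0, G = 1; answer radicand W^2 = 5/4
unnormalised second-form numerators: l = 1/2, m = -2, n = 0; L = l/sqrt(5/4), and similarly M = m/sqrt(W^2), N = n/sqrt(W^2)

Answer: L = sqrt(5)/5, M = -4*sqrt(5)/5, N = 0


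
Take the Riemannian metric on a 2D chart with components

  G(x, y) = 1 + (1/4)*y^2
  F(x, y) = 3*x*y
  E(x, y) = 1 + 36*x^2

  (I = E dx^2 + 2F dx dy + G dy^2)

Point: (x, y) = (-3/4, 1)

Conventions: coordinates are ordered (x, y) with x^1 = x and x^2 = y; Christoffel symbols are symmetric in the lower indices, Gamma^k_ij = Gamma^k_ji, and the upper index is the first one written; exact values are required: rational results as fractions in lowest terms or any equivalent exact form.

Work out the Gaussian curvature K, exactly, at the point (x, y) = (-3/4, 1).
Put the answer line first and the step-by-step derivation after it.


Answer: K = 12/1849

E = 85/4, F = -9/4, G = 5/4, EG - F^2 = 43/2 at the point
E_x = -54, E_y = 0, F_x = 3, F_y = -9/4, G_x = 0, G_y = 1/2
E_yy = 0, F_xy = 3, G_xx = 0
By Brioschi, K is (det M1 - det M2) divided by (EG - F^2) squared.
M1 = [[-E_yy/2 + F_xy - G_xx/2, E_x/2, F_x - E_y/2], [F_y - G_x/2, E, F], [G_y/2, F, G]] = [[3, -27, 3], [-9/4, 85/4, -9/4], [1/4, -9/4, 5/4]]; det M1 = 3
M2 = [[0, E_y/2, G_x/2], [E_y/2, E, F], [G_x/2, F, G]] = [[0, 0, 0], [0, 85/4, -9/4], [0, -9/4, 5/4]]; det M2 = 0
det M1 - det M2 = 3; K = 3 / (43/2)^2 = 12/1849


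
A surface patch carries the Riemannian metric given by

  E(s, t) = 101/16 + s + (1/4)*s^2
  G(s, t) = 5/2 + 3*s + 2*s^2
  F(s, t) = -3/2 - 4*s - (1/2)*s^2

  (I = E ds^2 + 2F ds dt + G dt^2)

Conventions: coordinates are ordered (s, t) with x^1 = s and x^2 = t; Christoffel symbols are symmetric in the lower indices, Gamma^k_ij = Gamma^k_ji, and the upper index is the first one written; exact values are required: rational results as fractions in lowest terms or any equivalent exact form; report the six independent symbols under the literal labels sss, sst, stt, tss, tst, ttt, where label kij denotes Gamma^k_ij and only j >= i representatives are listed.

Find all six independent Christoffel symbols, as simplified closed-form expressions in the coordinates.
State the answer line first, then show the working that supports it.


Answer: Gamma_sss = (-136*s^2 - 492*s - 152)/(8*s^4 - 40*s^3 - 40*s^2 + 302*s + 433), Gamma_sst = (32*s^3 + 280*s^2 + 288*s + 72)/(8*s^4 - 40*s^3 - 40*s^2 + 302*s + 433), Gamma_stt = (-128*s^3 - 288*s^2 - 304*s - 120)/(8*s^4 - 40*s^3 - 40*s^2 + 302*s + 433), Gamma_tss = (-4*s^3 - 24*s^2 - 254*s - 784)/(8*s^4 - 40*s^3 - 40*s^2 + 302*s + 433), Gamma_tst = (16*s^3 + 76*s^2 + 452*s + 303)/(8*s^4 - 40*s^3 - 40*s^2 + 302*s + 433), Gamma_ttt = (-32*s^3 - 280*s^2 - 288*s - 72)/(8*s^4 - 40*s^3 - 40*s^2 + 302*s + 433)

E = 101/16 + s + (1/4)*s^2; F = -3/2 - 4*s - (1/2)*s^2; G = 5/2 + 3*s + 2*s^2
Gamma^k_ij = (1/2) g^{kl} (d_i g_jl + d_j g_il - d_l g_ij), with g^inv = (1/(EG-F^2)) [[G, -F], [-F, E]]
first partials: E_s = 1 + (1/2)*s, E_t = 0, F_s = -4 - s, F_t = 0, G_s = 3 + 4*s, G_t = 0
D = EG - F^2 = 433/32 + (151/16)*s - (5/4)*s^2 - (5/4)*s^3 + (1/4)*s^4
expanded: Gamma^s_ss = (G E_s - 2F F_s + F E_t)/(2D), Gamma^s_st = (G E_t - F G_s)/(2D), Gamma^s_tt = (2G F_t - G G_s - F G_t)/(2D), Gamma^t_ss = (2E F_s - E E_t - F E_s)/(2D), Gamma^t_st = (E G_s - F E_t)/(2D), Gamma^t_tt = (E G_t - 2F F_t + F G_s)/(2D); substitute and cancel common factors


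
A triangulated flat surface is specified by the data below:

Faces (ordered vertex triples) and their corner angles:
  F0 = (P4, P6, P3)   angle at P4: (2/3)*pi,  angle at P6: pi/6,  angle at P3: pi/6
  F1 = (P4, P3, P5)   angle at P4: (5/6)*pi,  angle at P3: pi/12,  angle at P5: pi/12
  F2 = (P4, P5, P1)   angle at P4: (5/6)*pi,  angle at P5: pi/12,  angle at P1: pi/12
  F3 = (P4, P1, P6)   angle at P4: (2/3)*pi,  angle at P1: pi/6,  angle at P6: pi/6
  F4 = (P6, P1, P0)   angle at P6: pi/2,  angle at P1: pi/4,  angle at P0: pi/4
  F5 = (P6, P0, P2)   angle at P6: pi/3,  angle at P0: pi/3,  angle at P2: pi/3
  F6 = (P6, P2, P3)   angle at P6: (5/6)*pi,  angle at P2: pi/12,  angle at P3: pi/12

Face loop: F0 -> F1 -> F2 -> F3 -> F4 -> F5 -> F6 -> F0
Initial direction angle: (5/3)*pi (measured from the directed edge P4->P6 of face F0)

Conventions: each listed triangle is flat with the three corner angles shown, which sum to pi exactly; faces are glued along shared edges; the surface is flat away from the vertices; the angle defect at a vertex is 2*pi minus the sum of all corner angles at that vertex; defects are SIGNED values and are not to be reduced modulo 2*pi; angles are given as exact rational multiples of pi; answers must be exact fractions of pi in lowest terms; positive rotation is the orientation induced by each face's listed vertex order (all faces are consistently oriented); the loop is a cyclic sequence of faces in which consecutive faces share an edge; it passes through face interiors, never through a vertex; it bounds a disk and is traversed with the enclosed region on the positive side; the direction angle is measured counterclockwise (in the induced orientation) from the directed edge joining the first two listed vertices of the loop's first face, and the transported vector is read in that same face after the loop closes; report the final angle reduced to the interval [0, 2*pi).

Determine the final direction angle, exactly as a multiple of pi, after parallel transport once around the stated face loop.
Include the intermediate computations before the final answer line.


enclosed vertex P4: corner angles sum to 3*pi, defect = 2*pi - 3*pi = -pi
enclosed vertex P6: corner angles sum to 2*pi, defect = 2*pi - 2*pi = 0
adding the enclosed defects to the starting angle (mod 2*pi, induced orientation) gives the holonomy
final angle = (5/3)*pi - pi = (2/3)*pi (mod 2*pi)

Answer: final direction angle = (2/3)*pi


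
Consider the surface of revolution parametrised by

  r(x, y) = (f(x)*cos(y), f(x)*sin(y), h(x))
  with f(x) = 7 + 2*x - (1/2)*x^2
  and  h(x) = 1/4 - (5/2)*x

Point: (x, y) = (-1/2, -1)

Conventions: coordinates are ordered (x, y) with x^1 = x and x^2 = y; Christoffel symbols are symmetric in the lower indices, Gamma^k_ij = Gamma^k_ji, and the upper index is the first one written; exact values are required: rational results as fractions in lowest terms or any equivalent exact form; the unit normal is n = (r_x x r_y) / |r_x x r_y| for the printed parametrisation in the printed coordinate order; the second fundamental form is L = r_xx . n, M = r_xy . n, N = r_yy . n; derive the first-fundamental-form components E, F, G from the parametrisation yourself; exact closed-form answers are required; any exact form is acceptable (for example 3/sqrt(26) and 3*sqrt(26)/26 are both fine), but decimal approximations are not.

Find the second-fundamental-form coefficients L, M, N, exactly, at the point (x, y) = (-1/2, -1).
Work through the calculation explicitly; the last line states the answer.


f = 47/8, f' = 5/2, f'' = -1, h' = -5/2, h'' = 0
E = 25/2, F = 0, G = 2209/64; answer radicand W^2 = 25/2
unnormalised second-form numerators: l = -5/2, m = 0, n = -235/16; L = l/sqrt(25/2), and similarly M = m/sqrt(W^2), N = n/sqrt(W^2)

Answer: L = -sqrt(2)/2, M = 0, N = -47*sqrt(2)/16


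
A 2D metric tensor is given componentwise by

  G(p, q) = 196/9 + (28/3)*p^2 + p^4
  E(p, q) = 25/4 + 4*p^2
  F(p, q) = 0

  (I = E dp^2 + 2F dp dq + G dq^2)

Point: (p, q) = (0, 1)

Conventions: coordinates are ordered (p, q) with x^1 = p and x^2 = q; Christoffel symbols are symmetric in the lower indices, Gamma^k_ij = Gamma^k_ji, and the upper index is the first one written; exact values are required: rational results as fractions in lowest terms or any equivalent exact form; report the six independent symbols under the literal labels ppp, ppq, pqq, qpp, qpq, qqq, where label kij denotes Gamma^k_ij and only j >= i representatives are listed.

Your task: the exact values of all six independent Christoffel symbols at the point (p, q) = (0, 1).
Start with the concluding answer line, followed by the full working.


Answer: Gamma_ppp = 0, Gamma_ppq = 0, Gamma_pqq = 0, Gamma_qpp = 0, Gamma_qpq = 0, Gamma_qqq = 0

E = 25/4, F = 0, G = 196/9 at the point
E_p = 0, E_q = 0, F_p = 0, F_q = 0, G_p = 0, G_q = 0
EG - F^2 = 1225/9;  g^inv = (9/1225) * [[196/9, 0], [0, 25/4]]
first-kind symbols [ij,l] = (1/2)(d_i g_jl + d_j g_il - d_l g_ij): [pp,p] = E_p/2 = 0, [pp,q] = F_p - E_q/2 = 0, [pq,p] = E_q/2 = 0, [pq,q] = G_p/2 = 0, [qq,p] = F_q - G_p/2 = 0, [qq,q] = G_q/2 = 0
Gamma^p_ij = (G*[ij,p] - F*[ij,q])/(EG - F^2), Gamma^q_ij = (E*[ij,q] - F*[ij,p])/(EG - F^2)


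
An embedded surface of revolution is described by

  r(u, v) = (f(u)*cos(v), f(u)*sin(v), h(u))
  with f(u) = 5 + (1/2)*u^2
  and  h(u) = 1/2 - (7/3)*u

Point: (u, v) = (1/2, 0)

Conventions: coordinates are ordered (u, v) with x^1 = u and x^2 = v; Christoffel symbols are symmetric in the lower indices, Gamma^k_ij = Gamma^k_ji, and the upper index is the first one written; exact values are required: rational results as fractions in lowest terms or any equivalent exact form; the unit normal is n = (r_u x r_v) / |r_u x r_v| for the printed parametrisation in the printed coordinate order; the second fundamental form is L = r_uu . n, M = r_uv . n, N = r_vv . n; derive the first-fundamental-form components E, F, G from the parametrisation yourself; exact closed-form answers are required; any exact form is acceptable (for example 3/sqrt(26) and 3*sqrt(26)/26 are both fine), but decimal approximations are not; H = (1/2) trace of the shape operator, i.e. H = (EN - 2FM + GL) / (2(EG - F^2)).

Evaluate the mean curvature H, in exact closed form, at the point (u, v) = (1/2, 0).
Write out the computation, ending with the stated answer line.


f = 41/8, f' = 1/2, f'' = 1, h' = -7/3, h'' = 0
E = 205/36, F = 0, G = 1681/64; answer radicand W^2 = 205/36
unnormalised second-form numerators: l = 7/3, m = 0, n = -287/24; L = l/sqrt(205/36), and similarly M = m/sqrt(W^2), N = n/sqrt(W^2)
H = (E*n - 2*F*m + G*l) / (2*(EG - F^2)*sqrt(W^2)); E*n - 2*F*m + G*l = -11767/1728, EG - F^2 = 344605/2304, so H = (-14/615)/sqrt(205/36)

Answer: H = -28*sqrt(205)/42025


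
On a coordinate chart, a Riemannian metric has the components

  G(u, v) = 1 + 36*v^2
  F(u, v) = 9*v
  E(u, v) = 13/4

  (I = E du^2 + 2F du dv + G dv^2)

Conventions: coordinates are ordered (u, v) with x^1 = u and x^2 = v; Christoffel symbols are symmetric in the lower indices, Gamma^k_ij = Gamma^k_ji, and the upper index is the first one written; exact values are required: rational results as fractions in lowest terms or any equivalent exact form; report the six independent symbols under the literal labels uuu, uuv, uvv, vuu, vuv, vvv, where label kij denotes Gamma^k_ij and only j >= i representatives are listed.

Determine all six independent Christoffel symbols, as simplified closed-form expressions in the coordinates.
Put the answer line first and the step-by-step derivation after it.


Answer: Gamma_uuu = 0, Gamma_uuv = 0, Gamma_uvv = 36/(144*v^2 + 13), Gamma_vuu = 0, Gamma_vuv = 0, Gamma_vvv = 144*v/(144*v^2 + 13)

E = 13/4; F = 9*v; G = 1 + 36*v^2
Gamma^k_ij = (1/2) g^{kl} (d_i g_jl + d_j g_il - d_l g_ij), with g^inv = (1/(EG-F^2)) [[G, -F], [-F, E]]
first partials: E_u = 0, E_v = 0, F_u = 0, F_v = 9, G_u = 0, G_v = 72*v
D = EG - F^2 = 13/4 + 36*v^2
expanded: Gamma^u_uu = (G E_u - 2F F_u + F E_v)/(2D), Gamma^u_uv = (G E_v - F G_u)/(2D), Gamma^u_vv = (2G F_v - G G_u - F G_v)/(2D), Gamma^v_uu = (2E F_u - E E_v - F E_u)/(2D), Gamma^v_uv = (E G_u - F E_v)/(2D), Gamma^v_vv = (E G_v - 2F F_v + F G_u)/(2D); substitute and cancel common factors


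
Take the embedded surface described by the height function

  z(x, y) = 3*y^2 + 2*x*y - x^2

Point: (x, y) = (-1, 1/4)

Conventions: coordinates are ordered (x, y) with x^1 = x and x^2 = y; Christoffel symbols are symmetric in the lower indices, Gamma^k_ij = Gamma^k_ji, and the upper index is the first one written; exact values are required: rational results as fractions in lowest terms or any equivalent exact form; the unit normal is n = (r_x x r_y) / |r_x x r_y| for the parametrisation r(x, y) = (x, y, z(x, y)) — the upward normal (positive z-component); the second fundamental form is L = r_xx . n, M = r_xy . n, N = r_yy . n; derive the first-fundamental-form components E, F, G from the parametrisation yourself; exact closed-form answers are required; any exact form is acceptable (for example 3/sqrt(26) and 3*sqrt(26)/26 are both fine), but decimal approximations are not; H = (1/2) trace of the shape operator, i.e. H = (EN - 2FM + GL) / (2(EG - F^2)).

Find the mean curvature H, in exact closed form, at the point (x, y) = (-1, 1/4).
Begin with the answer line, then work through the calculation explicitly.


Answer: H = 46*sqrt(30)/225

z_x = 5/2, z_y = -1/2, z_xx = -2, z_xy = 2, z_yy = 6
E = 29/4, F = -5/4, G = 5/4; answer radicand W^2 = 15/2
unnormalised second-form numerators: l = -2, m = 2, n = 6; L = l/sqrt(15/2), and similarly M = m/sqrt(W^2), N = n/sqrt(W^2)
H = (E*n - 2*F*m + G*l) / (2*(EG - F^2)*sqrt(W^2)); E*n - 2*F*m + G*l = 46, EG - F^2 = 15/2, so H = (46/15)/sqrt(15/2)


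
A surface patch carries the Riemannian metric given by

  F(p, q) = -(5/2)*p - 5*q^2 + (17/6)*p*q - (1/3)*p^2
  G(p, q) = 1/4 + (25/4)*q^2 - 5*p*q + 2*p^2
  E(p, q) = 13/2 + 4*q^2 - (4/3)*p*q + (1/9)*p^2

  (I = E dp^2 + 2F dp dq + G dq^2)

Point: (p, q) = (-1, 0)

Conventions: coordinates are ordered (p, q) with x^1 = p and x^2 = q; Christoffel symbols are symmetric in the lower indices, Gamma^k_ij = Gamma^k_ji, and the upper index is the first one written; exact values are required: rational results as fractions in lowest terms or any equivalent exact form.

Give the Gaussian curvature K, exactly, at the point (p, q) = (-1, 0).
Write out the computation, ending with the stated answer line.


E = 119/18, F = 13/6, G = 9/4, EG - F^2 = 733/72 at the point
E_p = -2/9, E_q = 4/3, F_p = -11/6, F_q = -17/6, G_p = -4, G_q = 5
E_qq = 8, F_pq = 17/6, G_pp = 4
By Brioschi, K is (det M1 - det M2) divided by (EG - F^2) squared.
M1 = [[-E_qq/2 + F_pq - G_pp/2, E_p/2, F_p - E_q/2], [F_q - G_p/2, E, F], [G_q/2, F, G]] = [[-19/6, -1/9, -5/2], [-5/6, 119/18, 13/6], [5/2, 13/6, 9/4]]; det M1 = 1841/144
M2 = [[0, E_q/2, G_p/2], [E_q/2, E, F], [G_p/2, F, G]] = [[0, 2/3, -2], [2/3, 119/18, 13/6], [-2, 13/6, 9/4]]; det M2 = -299/9
det M1 - det M2 = 6625/144; K = 6625/144 / (733/72)^2 = 238500/537289

Answer: K = 238500/537289


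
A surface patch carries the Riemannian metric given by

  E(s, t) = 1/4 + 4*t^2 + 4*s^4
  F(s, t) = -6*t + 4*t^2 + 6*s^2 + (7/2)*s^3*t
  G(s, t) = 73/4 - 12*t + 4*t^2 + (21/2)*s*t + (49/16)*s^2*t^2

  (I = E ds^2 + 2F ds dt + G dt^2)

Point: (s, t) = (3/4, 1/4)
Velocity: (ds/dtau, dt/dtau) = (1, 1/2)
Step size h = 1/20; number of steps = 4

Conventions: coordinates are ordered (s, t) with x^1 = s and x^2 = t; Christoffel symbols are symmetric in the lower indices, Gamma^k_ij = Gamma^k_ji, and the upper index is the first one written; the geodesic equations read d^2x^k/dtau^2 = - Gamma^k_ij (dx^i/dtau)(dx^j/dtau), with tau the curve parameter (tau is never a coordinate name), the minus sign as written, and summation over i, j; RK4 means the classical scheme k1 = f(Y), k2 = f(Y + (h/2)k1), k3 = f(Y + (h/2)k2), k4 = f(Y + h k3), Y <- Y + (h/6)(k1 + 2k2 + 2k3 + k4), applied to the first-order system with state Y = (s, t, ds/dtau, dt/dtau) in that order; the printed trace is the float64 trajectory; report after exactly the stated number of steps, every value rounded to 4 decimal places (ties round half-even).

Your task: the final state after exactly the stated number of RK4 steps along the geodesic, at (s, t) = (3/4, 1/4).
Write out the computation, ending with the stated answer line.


f(Y) = (ds/dtau, dt/dtau, -Gamma^s_ij Y'^i Y'^j, -Gamma^t_ij Y'^i Y'^j) with the Gammas evaluated at the stage position; h = 0.050000; intermediate values shown to 6 dp
step 0: s = 0.7500, t = 0.2500, ds/dtau = 1.0000, dt/dtau = 0.5000
step 1:
  k1: at (s, t) = (0.750000, 0.250000), (ds/dtau, dt/dtau) = (1.000000, 0.500000); Gamma_sss = 1.438160, Gamma_sst = 0.562005, Gamma_stt = -2.755425, Gamma_tss = 0.335085, Gamma_tst = 0.003091, Gamma_ttt = 0.355054; k1 = (1.000000, 0.500000, -1.311309, -0.426940)
  k2: at (s, t) = (0.775000, 0.262500), (ds/dtau, dt/dtau) = (0.967217, 0.489327); Gamma_sss = 1.416801, Gamma_sst = 0.524899, Gamma_stt = -2.426960, Gamma_tss = 0.342134, Gamma_tst = 0.006102, Gamma_ttt = 0.353327; k2 = (0.967217, 0.489327, -1.241172, -0.410446)
  k3: at (s, t) = (0.774180, 0.262233), (ds/dtau, dt/dtau) = (0.968971, 0.489739); Gamma_sss = 1.417248, Gamma_sst = 0.526255, Gamma_stt = -2.436376, Gamma_tss = 0.341991, Gamma_tst = 0.006034, Gamma_ttt = 0.353286; k3 = (0.968971, 0.489739, -1.245771, -0.411557)
  k4: at (s, t) = (0.798449, 0.274487), (ds/dtau, dt/dtau) = (0.937711, 0.479422); Gamma_sss = 1.394446, Gamma_sst = 0.491520, Gamma_stt = -2.154711, Gamma_tss = 0.349110, Gamma_tst = 0.009385, Gamma_ttt = 0.351419; k4 = (0.937711, 0.479422, -1.172825, -0.396184)
  Y <- Y + (h/6)(k1 + 2k2 + 2k3 + k4): s = 0.7984, t = 0.2745, ds/dtau = 0.9378, dt/dtau = 0.4794
step 2:
  k1: at (s, t) = (0.798417, 0.274480), (ds/dtau, dt/dtau) = (0.937850, 0.479441); Gamma_sss = 1.394460, Gamma_sst = 0.491572, Gamma_stt = -2.155017, Gamma_tss = 0.349106, Gamma_tst = 0.009382, Gamma_ttt = 0.351417; k1 = (0.937850, 0.479441, -1.173220, -0.396276)
  k2: at (s, t) = (0.821864, 0.286466), (ds/dtau, dt/dtau) = (0.908519, 0.469534); Gamma_sss = 1.370733, Gamma_sst = 0.459325, Gamma_stt = -1.914442, Gamma_tss = 0.356310, Gamma_tst = 0.013047, Gamma_ttt = 0.349527; k2 = (0.908519, 0.469534, -1.101230, -0.382290)
  k3: at (s, t) = (0.821130, 0.286218), (ds/dtau, dt/dtau) = (0.910319, 0.469883); Gamma_sss = 1.371248, Gamma_sst = 0.460429, Gamma_stt = -1.921115, Gamma_tss = 0.356164, Gamma_tst = 0.012960, Gamma_ttt = 0.349530; k3 = (0.910319, 0.469883, -1.106055, -0.383406)
  k4: at (s, t) = (0.843933, 0.297974), (ds/dtau, dt/dtau) = (0.882547, 0.460270); Gamma_sss = 1.346968, Gamma_sst = 0.430209, Gamma_stt = -1.712897, Gamma_tss = 0.363479, Gamma_tst = 0.016911, Gamma_ttt = 0.347745; k4 = (0.882547, 0.460270, -1.035774, -0.370518)
  Y <- Y + (h/6)(k1 + 2k2 + 2k3 + k4): s = 0.8439, t = 0.2980, ds/dtau = 0.8827, dt/dtau = 0.4603
step 3:
  k1: at (s, t) = (0.843901, 0.297967), (ds/dtau, dt/dtau) = (0.882653, 0.460289); Gamma_sss = 1.346983, Gamma_sst = 0.430258, Gamma_stt = -1.713146, Gamma_tss = 0.363475, Gamma_tst = 0.016908, Gamma_ttt = 0.347745; k1 = (0.882653, 0.460289, -1.036054, -0.370589)
  k2: at (s, t) = (0.865968, 0.309475), (ds/dtau, dt/dtau) = (0.856752, 0.451024); Gamma_sss = 1.322460, Gamma_sst = 0.402131, Gamma_stt = -1.533666, Gamma_tss = 0.370906, Gamma_tst = 0.021120, Gamma_ttt = 0.346124; k2 = (0.856752, 0.451024, -0.969514, -0.358986)
  k3: at (s, t) = (0.865320, 0.309243), (ds/dtau, dt/dtau) = (0.858416, 0.451314); Gamma_sss = 1.322993, Gamma_sst = 0.403018, Gamma_stt = -1.538415, Gamma_tss = 0.370755, Gamma_tst = 0.021019, Gamma_ttt = 0.346145; k3 = (0.858416, 0.451314, -0.973803, -0.359992)
  k4: at (s, t) = (0.886822, 0.320533), (ds/dtau, dt/dtau) = (0.833963, 0.442289); Gamma_sss = 1.298393, Gamma_sst = 0.376557, Gamma_stt = -1.381714, Gamma_tss = 0.378320, Gamma_tst = 0.025477, Gamma_ttt = 0.344745; k4 = (0.833963, 0.442289, -0.910523, -0.349353)
  Y <- Y + (h/6)(k1 + 2k2 + 2k3 + k4): s = 0.8868, t = 0.3205, ds/dtau = 0.8340, dt/dtau = 0.4423
step 4:
  k1: at (s, t) = (0.886793, 0.320528), (ds/dtau, dt/dtau) = (0.834043, 0.442307); Gamma_sss = 1.298409, Gamma_sst = 0.376599, Gamma_stt = -1.381899, Gamma_tss = 0.378316, Gamma_tst = 0.025473, Gamma_ttt = 0.344745; k1 = (0.834043, 0.442307, -0.910719, -0.349406)
  k2: at (s, t) = (0.907644, 0.331586), (ds/dtau, dt/dtau) = (0.811275, 0.433571); Gamma_sss = 1.273924, Gamma_sst = 0.351846, Gamma_stt = -1.245629, Gamma_tss = 0.386014, Gamma_tst = 0.030154, Gamma_ttt = 0.343594; k2 = (0.811275, 0.433571, -0.851818, -0.339865)
  k3: at (s, t) = (0.907074, 0.331367), (ds/dtau, dt/dtau) = (0.812748, 0.433810); Gamma_sss = 1.274450, Gamma_sst = 0.352559, Gamma_stt = -1.249041, Gamma_tss = 0.385856, Gamma_tst = 0.030044, Gamma_ttt = 0.343618; k3 = (0.812748, 0.433810, -0.855401, -0.340733)
  k4: at (s, t) = (0.927430, 0.342218), (ds/dtau, dt/dtau) = (0.791273, 0.425270); Gamma_sss = 1.250137, Gamma_sst = 0.329157, Gamma_stt = -1.129119, Gamma_tss = 0.393700, Gamma_tst = 0.034940, Gamma_ttt = 0.342729; k4 = (0.791273, 0.425270, -0.800047, -0.331999)
  Y <- Y + (h/6)(k1 + 2k2 + 2k3 + k4): s = 0.9274, t = 0.3422, ds/dtau = 0.7913, dt/dtau = 0.4253

Answer: s = 0.9274, t = 0.3422, ds/dtau = 0.7913, dt/dtau = 0.4253


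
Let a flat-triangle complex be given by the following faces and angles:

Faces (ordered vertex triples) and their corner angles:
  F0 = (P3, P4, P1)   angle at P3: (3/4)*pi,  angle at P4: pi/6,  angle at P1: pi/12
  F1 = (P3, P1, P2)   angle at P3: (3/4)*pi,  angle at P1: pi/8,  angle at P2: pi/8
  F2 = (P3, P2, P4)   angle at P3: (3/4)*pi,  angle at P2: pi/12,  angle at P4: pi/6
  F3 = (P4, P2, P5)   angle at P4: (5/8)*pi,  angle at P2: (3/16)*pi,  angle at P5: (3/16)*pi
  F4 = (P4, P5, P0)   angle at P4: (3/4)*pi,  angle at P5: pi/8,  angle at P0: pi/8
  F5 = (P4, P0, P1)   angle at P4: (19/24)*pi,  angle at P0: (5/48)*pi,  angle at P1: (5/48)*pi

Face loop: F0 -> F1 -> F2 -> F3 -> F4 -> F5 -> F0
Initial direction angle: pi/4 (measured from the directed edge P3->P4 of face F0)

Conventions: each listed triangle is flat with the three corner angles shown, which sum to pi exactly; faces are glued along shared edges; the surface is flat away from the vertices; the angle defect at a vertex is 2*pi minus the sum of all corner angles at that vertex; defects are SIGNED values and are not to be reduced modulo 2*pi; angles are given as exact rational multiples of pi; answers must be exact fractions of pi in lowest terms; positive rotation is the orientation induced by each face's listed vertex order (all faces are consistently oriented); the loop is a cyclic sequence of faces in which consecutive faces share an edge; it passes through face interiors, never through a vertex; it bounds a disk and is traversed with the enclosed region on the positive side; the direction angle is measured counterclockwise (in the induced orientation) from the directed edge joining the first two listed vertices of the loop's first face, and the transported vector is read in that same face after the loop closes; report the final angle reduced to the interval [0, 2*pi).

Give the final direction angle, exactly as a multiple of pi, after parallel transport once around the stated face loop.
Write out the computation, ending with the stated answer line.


enclosed vertex P3: corner angles sum to (9/4)*pi, defect = 2*pi - (9/4)*pi = -pi/4
enclosed vertex P4: corner angles sum to (5/2)*pi, defect = 2*pi - (5/2)*pi = -pi/2
adding the enclosed defects to the starting angle (mod 2*pi, induced orientation) gives the holonomy
final angle = pi/4 - (3/4)*pi = (3/2)*pi (mod 2*pi)

Answer: final direction angle = (3/2)*pi


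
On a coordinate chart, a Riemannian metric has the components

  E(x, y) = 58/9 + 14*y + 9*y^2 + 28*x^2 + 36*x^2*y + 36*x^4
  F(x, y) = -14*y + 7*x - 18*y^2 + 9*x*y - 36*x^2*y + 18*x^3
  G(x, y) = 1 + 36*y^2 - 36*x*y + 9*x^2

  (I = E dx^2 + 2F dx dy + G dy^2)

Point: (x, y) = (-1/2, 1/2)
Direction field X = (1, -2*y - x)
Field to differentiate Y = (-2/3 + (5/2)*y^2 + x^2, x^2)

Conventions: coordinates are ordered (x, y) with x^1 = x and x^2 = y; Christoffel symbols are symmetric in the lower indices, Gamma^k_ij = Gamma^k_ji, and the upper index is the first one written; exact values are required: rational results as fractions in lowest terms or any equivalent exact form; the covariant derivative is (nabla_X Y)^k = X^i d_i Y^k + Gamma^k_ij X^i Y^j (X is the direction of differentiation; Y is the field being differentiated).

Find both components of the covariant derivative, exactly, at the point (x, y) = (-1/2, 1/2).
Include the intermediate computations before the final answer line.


E = 265/9, F = -24, G = 85/4 at the point
E_x = -64, E_y = 32, F_x = 43, F_y = -91/2, G_x = -27, G_y = 54
EG - F^2 = 1789/36;  g^inv = (36/1789) * [[85/4, 24], [24, 265/9]]
first-kind symbols [ij,l] = (1/2)(d_i g_jl + d_j g_il - d_l g_ij): [xx,x] = E_x/2 = -32, [xx,y] = F_x - E_y/2 = 27, [xy,x] = E_y/2 = 16, [xy,y] = G_x/2 = -27/2, [yy,x] = F_y - G_x/2 = -32, [yy,y] = G_y/2 = 27
Gamma^x_ij = (G*[ij,x] - F*[ij,y])/(EG - F^2), Gamma^y_ij = (E*[ij,y] - F*[ij,x])/(EG - F^2)
Gamma_xxx = -1152/1789, Gamma_xxy = 576/1789, Gamma_xyy = -1152/1789, Gamma_yxx = 972/1789, Gamma_yxy = -486/1789, Gamma_yyy = 972/1789
X = (1, -1/2), Y = (5/24, 1/4) at the point

Answer: (nabla_X Y)^x = -16149/7156, (nabla_X Y)^y = -14231/14312


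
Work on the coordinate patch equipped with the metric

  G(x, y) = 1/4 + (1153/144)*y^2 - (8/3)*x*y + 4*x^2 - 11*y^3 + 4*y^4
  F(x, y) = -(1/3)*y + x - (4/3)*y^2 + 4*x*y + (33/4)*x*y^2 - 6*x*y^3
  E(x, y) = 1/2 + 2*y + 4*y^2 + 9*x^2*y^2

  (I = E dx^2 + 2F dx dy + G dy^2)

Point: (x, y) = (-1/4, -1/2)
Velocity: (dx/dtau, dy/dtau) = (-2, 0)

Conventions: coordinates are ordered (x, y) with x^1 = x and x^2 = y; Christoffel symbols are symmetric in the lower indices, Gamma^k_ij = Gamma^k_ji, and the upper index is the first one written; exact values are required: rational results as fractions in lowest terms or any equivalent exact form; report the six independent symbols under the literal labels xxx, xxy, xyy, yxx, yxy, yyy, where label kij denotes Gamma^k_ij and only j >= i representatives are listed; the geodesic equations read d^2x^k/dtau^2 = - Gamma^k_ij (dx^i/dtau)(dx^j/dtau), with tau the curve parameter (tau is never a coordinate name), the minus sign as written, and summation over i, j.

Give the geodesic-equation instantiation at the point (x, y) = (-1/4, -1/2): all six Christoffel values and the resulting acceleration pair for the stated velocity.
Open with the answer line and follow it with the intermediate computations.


Answer: Gamma_xxx = -3987/37712, Gamma_xxy = -93393/37712, Gamma_xyy = 145701/37712, Gamma_yxx = 30105/37712, Gamma_yxy = -18573/37712, Gamma_yyy = -63631/37712; accelerations (d^2x/dtau^2, d^2y/dtau^2) = (3987/9428, -30105/9428)

E = 41/64, F = -119/192, G = 2185/576 at the point
E_x = -9/8, E_y = -41/16, F_x = 29/16, F_y = 51/16, G_x = -2/3, G_y = -2533/144
EG - F^2 = 2357/1152;  g^inv = (1152/2357) * [[2185/576, 119/192], [119/192, 41/64]]
first-kind symbols [ij,l] = (1/2)(d_i g_jl + d_j g_il - d_l g_ij): [xx,x] = E_x/2 = -9/16, [xx,y] = F_x - E_y/2 = 99/32, [xy,x] = E_y/2 = -41/32, [xy,y] = G_x/2 = -1/3, [yy,x] = F_y - G_x/2 = 169/48, [yy,y] = G_y/2 = -2533/288
Gamma^x_ij = (G*[ij,x] - F*[ij,y])/(EG - F^2), Gamma^y_ij = (E*[ij,y] - F*[ij,x])/(EG - F^2)
Gamma_xxx = -3987/37712, Gamma_xxy = -93393/37712, Gamma_xyy = 145701/37712, Gamma_yxx = 30105/37712, Gamma_yxy = -18573/37712, Gamma_yyy = -63631/37712
d^2x/dtau^2 = -(Gamma_xxx*(-2)^2 + 2*Gamma_xxy*(-2)*(0) + Gamma_xyy*(0)^2) = 3987/9428
d^2y/dtau^2 = -(Gamma_yxx*(-2)^2 + 2*Gamma_yxy*(-2)*(0) + Gamma_yyy*(0)^2) = -30105/9428
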